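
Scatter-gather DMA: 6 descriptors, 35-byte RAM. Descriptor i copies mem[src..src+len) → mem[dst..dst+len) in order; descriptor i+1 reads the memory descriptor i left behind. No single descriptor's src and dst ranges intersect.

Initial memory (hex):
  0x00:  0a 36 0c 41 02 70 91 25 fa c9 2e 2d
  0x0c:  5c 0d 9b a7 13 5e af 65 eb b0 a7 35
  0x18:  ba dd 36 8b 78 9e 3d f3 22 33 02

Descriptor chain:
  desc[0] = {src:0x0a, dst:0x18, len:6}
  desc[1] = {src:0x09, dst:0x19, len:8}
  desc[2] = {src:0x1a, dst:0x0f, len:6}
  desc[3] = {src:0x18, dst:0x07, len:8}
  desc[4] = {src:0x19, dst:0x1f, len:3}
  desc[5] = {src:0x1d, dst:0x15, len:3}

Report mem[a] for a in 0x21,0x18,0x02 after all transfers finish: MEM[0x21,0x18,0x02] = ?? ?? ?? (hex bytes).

MEM[0x21,0x18,0x02] = 2d 2e 0c

[0] 0x0a->0x18 len=6 : 2e 2d 5c 0d 9b a7
[1] 0x09->0x19 len=8 : c9 2e 2d 5c 0d 9b a7 13
[2] 0x1a->0x0f len=6 : 2e 2d 5c 0d 9b a7
[3] 0x18->0x07 len=8 : 2e c9 2e 2d 5c 0d 9b a7
[4] 0x19->0x1f len=3 : c9 2e 2d
[5] 0x1d->0x15 len=3 : 0d 9b c9
query mem[0x21]=0x2d, mem[0x18]=0x2e, mem[0x02]=0x0c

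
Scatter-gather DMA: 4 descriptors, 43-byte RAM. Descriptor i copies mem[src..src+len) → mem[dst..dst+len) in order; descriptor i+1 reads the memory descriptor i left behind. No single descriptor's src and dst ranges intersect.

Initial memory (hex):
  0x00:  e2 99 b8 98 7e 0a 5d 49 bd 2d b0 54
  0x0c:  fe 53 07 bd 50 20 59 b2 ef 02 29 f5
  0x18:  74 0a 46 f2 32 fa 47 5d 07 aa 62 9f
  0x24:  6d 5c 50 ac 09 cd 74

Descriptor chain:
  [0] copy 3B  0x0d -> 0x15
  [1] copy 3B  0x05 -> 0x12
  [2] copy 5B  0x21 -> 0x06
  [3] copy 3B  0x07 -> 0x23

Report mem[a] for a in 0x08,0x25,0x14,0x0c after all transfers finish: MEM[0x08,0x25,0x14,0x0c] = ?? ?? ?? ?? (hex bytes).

[0] 0x0d->0x15 len=3 : 53 07 bd
[1] 0x05->0x12 len=3 : 0a 5d 49
[2] 0x21->0x06 len=5 : aa 62 9f 6d 5c
[3] 0x07->0x23 len=3 : 62 9f 6d
query mem[0x08]=0x9f, mem[0x25]=0x6d, mem[0x14]=0x49, mem[0x0c]=0xfe

MEM[0x08,0x25,0x14,0x0c] = 9f 6d 49 fe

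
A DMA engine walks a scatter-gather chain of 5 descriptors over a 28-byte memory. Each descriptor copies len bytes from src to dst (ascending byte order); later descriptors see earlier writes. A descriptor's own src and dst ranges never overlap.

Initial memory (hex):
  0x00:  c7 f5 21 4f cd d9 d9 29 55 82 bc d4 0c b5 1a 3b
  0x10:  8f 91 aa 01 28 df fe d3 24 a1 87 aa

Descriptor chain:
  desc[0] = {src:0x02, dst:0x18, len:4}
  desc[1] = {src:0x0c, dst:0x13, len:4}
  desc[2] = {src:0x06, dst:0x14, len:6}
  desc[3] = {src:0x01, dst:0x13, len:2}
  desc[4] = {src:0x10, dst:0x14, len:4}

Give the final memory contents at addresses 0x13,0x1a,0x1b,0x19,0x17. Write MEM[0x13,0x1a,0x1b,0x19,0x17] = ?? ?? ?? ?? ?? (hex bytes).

MEM[0x13,0x1a,0x1b,0x19,0x17] = f5 cd d9 d4 f5

  after D0: wrote 4B at 0x18 = 214fcdd9
  after D1: wrote 4B at 0x13 = 0cb51a3b
  after D2: wrote 6B at 0x14 = d9295582bcd4
  after D3: wrote 2B at 0x13 = f521
  after D4: wrote 4B at 0x14 = 8f91aaf5
query mem[0x13]=0xf5, mem[0x1a]=0xcd, mem[0x1b]=0xd9, mem[0x19]=0xd4, mem[0x17]=0xf5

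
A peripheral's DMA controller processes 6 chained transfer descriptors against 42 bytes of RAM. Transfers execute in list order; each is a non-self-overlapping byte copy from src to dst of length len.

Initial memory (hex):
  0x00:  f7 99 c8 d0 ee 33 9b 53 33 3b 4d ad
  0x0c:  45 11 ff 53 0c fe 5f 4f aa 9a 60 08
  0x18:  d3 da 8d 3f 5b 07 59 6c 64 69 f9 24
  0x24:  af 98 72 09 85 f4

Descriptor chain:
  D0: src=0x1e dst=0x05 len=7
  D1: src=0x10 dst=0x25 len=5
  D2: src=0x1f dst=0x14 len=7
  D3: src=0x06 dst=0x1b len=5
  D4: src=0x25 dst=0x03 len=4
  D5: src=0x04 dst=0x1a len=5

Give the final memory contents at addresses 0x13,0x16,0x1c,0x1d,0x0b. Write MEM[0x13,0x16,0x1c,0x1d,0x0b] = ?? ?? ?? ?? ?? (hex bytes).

MEM[0x13,0x16,0x1c,0x1d,0x0b] = 4f 69 4f 64 af

[0] 0x1e->0x05 len=7 : 59 6c 64 69 f9 24 af
[1] 0x10->0x25 len=5 : 0c fe 5f 4f aa
[2] 0x1f->0x14 len=7 : 6c 64 69 f9 24 af 0c
[3] 0x06->0x1b len=5 : 6c 64 69 f9 24
[4] 0x25->0x03 len=4 : 0c fe 5f 4f
[5] 0x04->0x1a len=5 : fe 5f 4f 64 69
query mem[0x13]=0x4f, mem[0x16]=0x69, mem[0x1c]=0x4f, mem[0x1d]=0x64, mem[0x0b]=0xaf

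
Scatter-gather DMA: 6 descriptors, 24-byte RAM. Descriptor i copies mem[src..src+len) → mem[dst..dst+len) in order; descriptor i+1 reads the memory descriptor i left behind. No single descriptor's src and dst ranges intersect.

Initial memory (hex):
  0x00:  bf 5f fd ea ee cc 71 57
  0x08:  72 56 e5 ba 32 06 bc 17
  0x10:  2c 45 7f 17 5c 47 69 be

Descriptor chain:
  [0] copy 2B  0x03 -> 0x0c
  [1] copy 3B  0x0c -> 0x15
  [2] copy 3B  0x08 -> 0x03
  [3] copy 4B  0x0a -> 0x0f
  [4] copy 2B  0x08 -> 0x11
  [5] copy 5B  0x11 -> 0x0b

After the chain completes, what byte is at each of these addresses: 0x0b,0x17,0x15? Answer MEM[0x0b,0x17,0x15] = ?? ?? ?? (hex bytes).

MEM[0x0b,0x17,0x15] = 72 bc ea

D0: mem[0x0c..0x0d] <- [ea ee]
D1: mem[0x15..0x17] <- [ea ee bc]
D2: mem[0x03..0x05] <- [72 56 e5]
D3: mem[0x0f..0x12] <- [e5 ba ea ee]
D4: mem[0x11..0x12] <- [72 56]
D5: mem[0x0b..0x0f] <- [72 56 17 5c ea]
query mem[0x0b]=0x72, mem[0x17]=0xbc, mem[0x15]=0xea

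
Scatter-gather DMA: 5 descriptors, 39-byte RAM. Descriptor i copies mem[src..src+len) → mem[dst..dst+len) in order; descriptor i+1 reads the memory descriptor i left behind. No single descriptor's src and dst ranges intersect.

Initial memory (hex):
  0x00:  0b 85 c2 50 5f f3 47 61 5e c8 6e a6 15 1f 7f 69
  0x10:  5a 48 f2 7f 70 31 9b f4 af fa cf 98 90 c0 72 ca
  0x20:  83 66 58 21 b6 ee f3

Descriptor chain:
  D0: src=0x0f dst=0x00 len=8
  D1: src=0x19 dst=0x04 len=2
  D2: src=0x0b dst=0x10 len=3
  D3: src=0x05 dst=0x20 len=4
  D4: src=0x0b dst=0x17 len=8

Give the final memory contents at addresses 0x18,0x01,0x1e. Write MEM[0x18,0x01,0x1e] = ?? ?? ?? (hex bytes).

MEM[0x18,0x01,0x1e] = 15 5a 1f

D0: mem[0x00..0x07] <- [69 5a 48 f2 7f 70 31 9b]
D1: mem[0x04..0x05] <- [fa cf]
D2: mem[0x10..0x12] <- [a6 15 1f]
D3: mem[0x20..0x23] <- [cf 31 9b 5e]
D4: mem[0x17..0x1e] <- [a6 15 1f 7f 69 a6 15 1f]
query mem[0x18]=0x15, mem[0x01]=0x5a, mem[0x1e]=0x1f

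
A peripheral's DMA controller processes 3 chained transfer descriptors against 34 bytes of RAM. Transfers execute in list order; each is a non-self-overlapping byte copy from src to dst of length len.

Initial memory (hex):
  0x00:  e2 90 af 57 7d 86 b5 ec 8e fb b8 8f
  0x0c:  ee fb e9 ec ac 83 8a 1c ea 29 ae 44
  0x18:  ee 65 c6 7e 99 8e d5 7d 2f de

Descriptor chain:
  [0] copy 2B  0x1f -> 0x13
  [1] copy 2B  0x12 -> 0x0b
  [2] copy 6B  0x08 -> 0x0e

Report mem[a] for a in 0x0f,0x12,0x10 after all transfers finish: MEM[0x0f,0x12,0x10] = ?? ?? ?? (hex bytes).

MEM[0x0f,0x12,0x10] = fb 7d b8

D0: mem[0x13..0x14] <- [7d 2f]
D1: mem[0x0b..0x0c] <- [8a 7d]
D2: mem[0x0e..0x13] <- [8e fb b8 8a 7d fb]
query mem[0x0f]=0xfb, mem[0x12]=0x7d, mem[0x10]=0xb8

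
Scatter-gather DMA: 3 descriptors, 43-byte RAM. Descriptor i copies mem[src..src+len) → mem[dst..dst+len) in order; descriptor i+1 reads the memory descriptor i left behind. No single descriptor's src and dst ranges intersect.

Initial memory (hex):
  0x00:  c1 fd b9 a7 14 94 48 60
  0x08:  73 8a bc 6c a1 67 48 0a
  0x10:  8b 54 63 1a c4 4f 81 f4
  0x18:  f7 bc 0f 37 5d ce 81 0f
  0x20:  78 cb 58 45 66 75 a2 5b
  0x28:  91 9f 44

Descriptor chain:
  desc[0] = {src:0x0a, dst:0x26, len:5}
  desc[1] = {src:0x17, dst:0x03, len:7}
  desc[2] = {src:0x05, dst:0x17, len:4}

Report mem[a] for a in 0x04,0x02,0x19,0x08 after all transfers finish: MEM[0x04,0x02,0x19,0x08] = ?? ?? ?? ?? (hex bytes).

MEM[0x04,0x02,0x19,0x08] = f7 b9 37 5d

  after D0: wrote 5B at 0x26 = bc6ca16748
  after D1: wrote 7B at 0x03 = f4f7bc0f375dce
  after D2: wrote 4B at 0x17 = bc0f375d
query mem[0x04]=0xf7, mem[0x02]=0xb9, mem[0x19]=0x37, mem[0x08]=0x5d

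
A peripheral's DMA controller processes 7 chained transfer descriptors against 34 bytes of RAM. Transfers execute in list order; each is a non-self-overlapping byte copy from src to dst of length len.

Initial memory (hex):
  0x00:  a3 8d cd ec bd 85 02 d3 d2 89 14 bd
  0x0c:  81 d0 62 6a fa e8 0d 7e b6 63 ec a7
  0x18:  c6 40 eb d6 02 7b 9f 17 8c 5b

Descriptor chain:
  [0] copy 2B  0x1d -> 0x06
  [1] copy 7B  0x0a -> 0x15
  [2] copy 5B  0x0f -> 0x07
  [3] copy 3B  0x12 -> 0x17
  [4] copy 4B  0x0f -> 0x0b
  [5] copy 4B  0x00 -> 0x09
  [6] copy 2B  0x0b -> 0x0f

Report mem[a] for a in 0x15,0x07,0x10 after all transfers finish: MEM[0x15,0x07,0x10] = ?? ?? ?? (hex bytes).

MEM[0x15,0x07,0x10] = 14 6a ec

  after D0: wrote 2B at 0x06 = 7b9f
  after D1: wrote 7B at 0x15 = 14bd81d0626afa
  after D2: wrote 5B at 0x07 = 6afae80d7e
  after D3: wrote 3B at 0x17 = 0d7eb6
  after D4: wrote 4B at 0x0b = 6afae80d
  after D5: wrote 4B at 0x09 = a38dcdec
  after D6: wrote 2B at 0x0f = cdec
query mem[0x15]=0x14, mem[0x07]=0x6a, mem[0x10]=0xec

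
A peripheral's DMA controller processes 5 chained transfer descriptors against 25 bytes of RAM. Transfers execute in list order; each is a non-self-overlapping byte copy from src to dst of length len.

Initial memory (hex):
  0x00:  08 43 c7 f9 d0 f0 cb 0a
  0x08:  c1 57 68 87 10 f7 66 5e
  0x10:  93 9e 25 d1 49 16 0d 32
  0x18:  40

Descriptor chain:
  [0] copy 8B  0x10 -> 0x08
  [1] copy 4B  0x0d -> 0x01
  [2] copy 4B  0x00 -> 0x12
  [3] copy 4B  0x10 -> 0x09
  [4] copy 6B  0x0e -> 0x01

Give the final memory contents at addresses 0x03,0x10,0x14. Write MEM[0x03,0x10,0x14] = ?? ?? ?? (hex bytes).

[0] 0x10->0x08 len=8 : 93 9e 25 d1 49 16 0d 32
[1] 0x0d->0x01 len=4 : 16 0d 32 93
[2] 0x00->0x12 len=4 : 08 16 0d 32
[3] 0x10->0x09 len=4 : 93 9e 08 16
[4] 0x0e->0x01 len=6 : 0d 32 93 9e 08 16
query mem[0x03]=0x93, mem[0x10]=0x93, mem[0x14]=0x0d

MEM[0x03,0x10,0x14] = 93 93 0d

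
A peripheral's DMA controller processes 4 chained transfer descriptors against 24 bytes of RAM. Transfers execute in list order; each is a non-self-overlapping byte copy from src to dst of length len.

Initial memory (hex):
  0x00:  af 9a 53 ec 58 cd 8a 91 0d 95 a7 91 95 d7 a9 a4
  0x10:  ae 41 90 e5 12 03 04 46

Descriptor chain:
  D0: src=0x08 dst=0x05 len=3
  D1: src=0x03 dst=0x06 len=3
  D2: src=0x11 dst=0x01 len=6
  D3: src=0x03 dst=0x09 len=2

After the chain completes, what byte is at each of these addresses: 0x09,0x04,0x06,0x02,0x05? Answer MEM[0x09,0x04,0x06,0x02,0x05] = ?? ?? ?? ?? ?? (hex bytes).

MEM[0x09,0x04,0x06,0x02,0x05] = e5 12 04 90 03

D0: mem[0x05..0x07] <- [0d 95 a7]
D1: mem[0x06..0x08] <- [ec 58 0d]
D2: mem[0x01..0x06] <- [41 90 e5 12 03 04]
D3: mem[0x09..0x0a] <- [e5 12]
query mem[0x09]=0xe5, mem[0x04]=0x12, mem[0x06]=0x04, mem[0x02]=0x90, mem[0x05]=0x03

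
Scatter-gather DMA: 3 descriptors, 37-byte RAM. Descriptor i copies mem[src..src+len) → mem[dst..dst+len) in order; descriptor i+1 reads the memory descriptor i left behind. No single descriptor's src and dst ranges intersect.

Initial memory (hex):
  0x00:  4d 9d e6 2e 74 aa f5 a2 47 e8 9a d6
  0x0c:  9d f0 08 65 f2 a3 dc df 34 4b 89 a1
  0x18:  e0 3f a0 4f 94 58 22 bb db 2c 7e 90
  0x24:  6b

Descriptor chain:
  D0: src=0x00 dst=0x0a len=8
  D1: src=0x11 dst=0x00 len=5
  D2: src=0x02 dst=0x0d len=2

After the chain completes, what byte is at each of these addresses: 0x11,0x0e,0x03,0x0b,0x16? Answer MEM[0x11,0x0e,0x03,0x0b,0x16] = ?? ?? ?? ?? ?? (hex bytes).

D0: mem[0x0a..0x11] <- [4d 9d e6 2e 74 aa f5 a2]
D1: mem[0x00..0x04] <- [a2 dc df 34 4b]
D2: mem[0x0d..0x0e] <- [df 34]
query mem[0x11]=0xa2, mem[0x0e]=0x34, mem[0x03]=0x34, mem[0x0b]=0x9d, mem[0x16]=0x89

MEM[0x11,0x0e,0x03,0x0b,0x16] = a2 34 34 9d 89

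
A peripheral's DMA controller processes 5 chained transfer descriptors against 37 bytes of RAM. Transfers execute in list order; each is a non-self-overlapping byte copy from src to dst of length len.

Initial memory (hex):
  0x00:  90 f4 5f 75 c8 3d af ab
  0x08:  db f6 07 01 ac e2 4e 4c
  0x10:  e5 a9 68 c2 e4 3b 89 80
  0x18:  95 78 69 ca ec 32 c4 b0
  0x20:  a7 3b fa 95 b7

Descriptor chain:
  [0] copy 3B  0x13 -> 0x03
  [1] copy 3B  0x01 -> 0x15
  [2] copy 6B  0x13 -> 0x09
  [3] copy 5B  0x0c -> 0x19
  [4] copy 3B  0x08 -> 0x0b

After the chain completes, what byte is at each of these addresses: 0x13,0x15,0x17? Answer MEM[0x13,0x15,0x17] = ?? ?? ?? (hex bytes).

MEM[0x13,0x15,0x17] = c2 f4 c2

D0: mem[0x03..0x05] <- [c2 e4 3b]
D1: mem[0x15..0x17] <- [f4 5f c2]
D2: mem[0x09..0x0e] <- [c2 e4 f4 5f c2 95]
D3: mem[0x19..0x1d] <- [5f c2 95 4c e5]
D4: mem[0x0b..0x0d] <- [db c2 e4]
query mem[0x13]=0xc2, mem[0x15]=0xf4, mem[0x17]=0xc2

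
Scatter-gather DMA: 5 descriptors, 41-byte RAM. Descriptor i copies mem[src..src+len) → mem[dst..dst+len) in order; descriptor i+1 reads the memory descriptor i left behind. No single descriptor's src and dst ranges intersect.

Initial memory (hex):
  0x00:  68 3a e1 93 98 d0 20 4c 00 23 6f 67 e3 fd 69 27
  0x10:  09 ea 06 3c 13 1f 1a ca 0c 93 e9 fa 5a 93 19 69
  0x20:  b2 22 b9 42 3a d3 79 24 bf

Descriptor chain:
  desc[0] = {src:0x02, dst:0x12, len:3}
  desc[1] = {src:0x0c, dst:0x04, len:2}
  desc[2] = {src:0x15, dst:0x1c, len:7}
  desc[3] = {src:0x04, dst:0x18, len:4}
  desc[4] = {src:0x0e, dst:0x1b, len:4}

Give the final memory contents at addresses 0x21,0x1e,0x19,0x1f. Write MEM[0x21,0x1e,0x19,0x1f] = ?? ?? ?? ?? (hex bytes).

MEM[0x21,0x1e,0x19,0x1f] = e9 ea fd 0c

  after D0: wrote 3B at 0x12 = e19398
  after D1: wrote 2B at 0x04 = e3fd
  after D2: wrote 7B at 0x1c = 1f1aca0c93e9fa
  after D3: wrote 4B at 0x18 = e3fd204c
  after D4: wrote 4B at 0x1b = 692709ea
query mem[0x21]=0xe9, mem[0x1e]=0xea, mem[0x19]=0xfd, mem[0x1f]=0x0c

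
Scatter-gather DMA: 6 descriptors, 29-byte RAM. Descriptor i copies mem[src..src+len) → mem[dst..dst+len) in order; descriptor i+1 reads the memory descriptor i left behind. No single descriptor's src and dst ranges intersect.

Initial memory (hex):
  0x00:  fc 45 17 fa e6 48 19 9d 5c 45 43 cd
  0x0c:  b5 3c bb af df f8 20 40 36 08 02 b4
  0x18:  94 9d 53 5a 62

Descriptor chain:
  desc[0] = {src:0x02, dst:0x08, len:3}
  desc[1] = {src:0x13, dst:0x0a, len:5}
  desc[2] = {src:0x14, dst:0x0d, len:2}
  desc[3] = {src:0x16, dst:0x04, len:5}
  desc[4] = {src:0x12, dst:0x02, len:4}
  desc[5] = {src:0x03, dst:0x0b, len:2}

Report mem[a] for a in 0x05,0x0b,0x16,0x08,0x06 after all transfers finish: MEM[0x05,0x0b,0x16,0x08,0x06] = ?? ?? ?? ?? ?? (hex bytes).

MEM[0x05,0x0b,0x16,0x08,0x06] = 08 40 02 53 94

  after D0: wrote 3B at 0x08 = 17fae6
  after D1: wrote 5B at 0x0a = 40360802b4
  after D2: wrote 2B at 0x0d = 3608
  after D3: wrote 5B at 0x04 = 02b4949d53
  after D4: wrote 4B at 0x02 = 20403608
  after D5: wrote 2B at 0x0b = 4036
query mem[0x05]=0x08, mem[0x0b]=0x40, mem[0x16]=0x02, mem[0x08]=0x53, mem[0x06]=0x94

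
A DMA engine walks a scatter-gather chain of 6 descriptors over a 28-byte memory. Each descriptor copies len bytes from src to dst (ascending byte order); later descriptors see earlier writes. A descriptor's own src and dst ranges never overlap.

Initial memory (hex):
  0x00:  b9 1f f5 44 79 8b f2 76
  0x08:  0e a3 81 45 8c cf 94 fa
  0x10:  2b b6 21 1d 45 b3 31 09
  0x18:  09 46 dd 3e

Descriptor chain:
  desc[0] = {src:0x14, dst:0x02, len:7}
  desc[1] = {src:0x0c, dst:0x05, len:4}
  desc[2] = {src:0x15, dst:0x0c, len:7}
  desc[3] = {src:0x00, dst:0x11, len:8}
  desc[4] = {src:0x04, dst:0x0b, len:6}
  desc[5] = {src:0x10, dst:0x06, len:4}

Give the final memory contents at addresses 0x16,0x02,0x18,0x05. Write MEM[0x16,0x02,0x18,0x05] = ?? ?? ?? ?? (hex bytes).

[0] 0x14->0x02 len=7 : 45 b3 31 09 09 46 dd
[1] 0x0c->0x05 len=4 : 8c cf 94 fa
[2] 0x15->0x0c len=7 : b3 31 09 09 46 dd 3e
[3] 0x00->0x11 len=8 : b9 1f 45 b3 31 8c cf 94
[4] 0x04->0x0b len=6 : 31 8c cf 94 fa a3
[5] 0x10->0x06 len=4 : a3 b9 1f 45
query mem[0x16]=0x8c, mem[0x02]=0x45, mem[0x18]=0x94, mem[0x05]=0x8c

MEM[0x16,0x02,0x18,0x05] = 8c 45 94 8c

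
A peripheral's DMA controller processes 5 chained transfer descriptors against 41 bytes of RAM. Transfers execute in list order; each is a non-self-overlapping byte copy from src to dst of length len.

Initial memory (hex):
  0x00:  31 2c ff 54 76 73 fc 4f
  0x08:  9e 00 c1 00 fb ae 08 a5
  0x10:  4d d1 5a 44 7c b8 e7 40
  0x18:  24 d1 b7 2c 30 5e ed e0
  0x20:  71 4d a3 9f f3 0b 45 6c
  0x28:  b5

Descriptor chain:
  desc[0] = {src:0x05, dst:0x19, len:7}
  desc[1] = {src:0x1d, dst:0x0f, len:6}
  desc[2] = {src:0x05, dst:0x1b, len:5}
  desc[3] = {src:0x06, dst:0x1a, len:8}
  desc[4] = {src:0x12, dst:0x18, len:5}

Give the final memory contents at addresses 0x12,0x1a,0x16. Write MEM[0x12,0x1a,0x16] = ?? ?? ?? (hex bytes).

MEM[0x12,0x1a,0x16] = 71 a3 e7

  after D0: wrote 7B at 0x19 = 73fc4f9e00c100
  after D1: wrote 6B at 0x0f = 00c100714da3
  after D2: wrote 5B at 0x1b = 73fc4f9e00
  after D3: wrote 8B at 0x1a = fc4f9e00c100fbae
  after D4: wrote 5B at 0x18 = 714da3b8e7
query mem[0x12]=0x71, mem[0x1a]=0xa3, mem[0x16]=0xe7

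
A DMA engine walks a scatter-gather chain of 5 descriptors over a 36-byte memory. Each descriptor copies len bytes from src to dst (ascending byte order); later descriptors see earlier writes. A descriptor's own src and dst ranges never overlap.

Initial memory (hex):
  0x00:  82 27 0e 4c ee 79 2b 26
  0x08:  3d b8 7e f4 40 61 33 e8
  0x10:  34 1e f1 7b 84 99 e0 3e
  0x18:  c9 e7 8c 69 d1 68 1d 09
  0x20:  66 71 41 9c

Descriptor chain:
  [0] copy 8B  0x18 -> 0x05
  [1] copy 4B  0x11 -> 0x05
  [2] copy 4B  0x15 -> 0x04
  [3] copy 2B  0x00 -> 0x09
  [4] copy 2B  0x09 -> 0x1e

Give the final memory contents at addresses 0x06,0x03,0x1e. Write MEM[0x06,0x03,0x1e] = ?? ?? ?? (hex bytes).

D0: mem[0x05..0x0c] <- [c9 e7 8c 69 d1 68 1d 09]
D1: mem[0x05..0x08] <- [1e f1 7b 84]
D2: mem[0x04..0x07] <- [99 e0 3e c9]
D3: mem[0x09..0x0a] <- [82 27]
D4: mem[0x1e..0x1f] <- [82 27]
query mem[0x06]=0x3e, mem[0x03]=0x4c, mem[0x1e]=0x82

MEM[0x06,0x03,0x1e] = 3e 4c 82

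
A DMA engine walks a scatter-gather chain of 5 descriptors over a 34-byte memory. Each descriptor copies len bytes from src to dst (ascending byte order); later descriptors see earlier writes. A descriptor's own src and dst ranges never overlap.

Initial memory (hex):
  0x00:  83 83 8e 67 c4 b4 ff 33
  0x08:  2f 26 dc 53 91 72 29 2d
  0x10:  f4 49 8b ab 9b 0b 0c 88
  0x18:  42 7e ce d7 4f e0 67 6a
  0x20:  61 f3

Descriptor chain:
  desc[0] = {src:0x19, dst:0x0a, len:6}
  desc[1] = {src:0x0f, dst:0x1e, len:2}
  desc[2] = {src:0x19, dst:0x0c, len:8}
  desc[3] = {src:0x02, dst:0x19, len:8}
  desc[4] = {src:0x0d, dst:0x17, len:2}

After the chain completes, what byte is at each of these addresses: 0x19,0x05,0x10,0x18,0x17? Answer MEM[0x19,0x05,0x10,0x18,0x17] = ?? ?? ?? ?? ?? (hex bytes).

  after D0: wrote 6B at 0x0a = 7eced74fe067
  after D1: wrote 2B at 0x1e = 67f4
  after D2: wrote 8B at 0x0c = 7eced74fe067f461
  after D3: wrote 8B at 0x19 = 8e67c4b4ff332f26
  after D4: wrote 2B at 0x17 = ced7
query mem[0x19]=0x8e, mem[0x05]=0xb4, mem[0x10]=0xe0, mem[0x18]=0xd7, mem[0x17]=0xce

MEM[0x19,0x05,0x10,0x18,0x17] = 8e b4 e0 d7 ce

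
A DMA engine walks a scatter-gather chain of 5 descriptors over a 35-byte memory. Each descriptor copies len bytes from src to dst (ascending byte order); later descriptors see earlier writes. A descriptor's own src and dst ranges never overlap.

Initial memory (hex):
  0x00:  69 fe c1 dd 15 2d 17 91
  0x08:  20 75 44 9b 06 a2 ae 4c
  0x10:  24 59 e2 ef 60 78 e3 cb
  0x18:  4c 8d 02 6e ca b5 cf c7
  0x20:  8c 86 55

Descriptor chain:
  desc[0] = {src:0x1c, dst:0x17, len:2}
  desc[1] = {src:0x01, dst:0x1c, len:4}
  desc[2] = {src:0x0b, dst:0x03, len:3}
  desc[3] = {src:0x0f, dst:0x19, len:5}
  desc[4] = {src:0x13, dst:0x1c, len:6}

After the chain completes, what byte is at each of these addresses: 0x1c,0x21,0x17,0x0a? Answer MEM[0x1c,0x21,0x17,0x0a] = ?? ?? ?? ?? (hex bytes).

MEM[0x1c,0x21,0x17,0x0a] = ef b5 ca 44

[0] 0x1c->0x17 len=2 : ca b5
[1] 0x01->0x1c len=4 : fe c1 dd 15
[2] 0x0b->0x03 len=3 : 9b 06 a2
[3] 0x0f->0x19 len=5 : 4c 24 59 e2 ef
[4] 0x13->0x1c len=6 : ef 60 78 e3 ca b5
query mem[0x1c]=0xef, mem[0x21]=0xb5, mem[0x17]=0xca, mem[0x0a]=0x44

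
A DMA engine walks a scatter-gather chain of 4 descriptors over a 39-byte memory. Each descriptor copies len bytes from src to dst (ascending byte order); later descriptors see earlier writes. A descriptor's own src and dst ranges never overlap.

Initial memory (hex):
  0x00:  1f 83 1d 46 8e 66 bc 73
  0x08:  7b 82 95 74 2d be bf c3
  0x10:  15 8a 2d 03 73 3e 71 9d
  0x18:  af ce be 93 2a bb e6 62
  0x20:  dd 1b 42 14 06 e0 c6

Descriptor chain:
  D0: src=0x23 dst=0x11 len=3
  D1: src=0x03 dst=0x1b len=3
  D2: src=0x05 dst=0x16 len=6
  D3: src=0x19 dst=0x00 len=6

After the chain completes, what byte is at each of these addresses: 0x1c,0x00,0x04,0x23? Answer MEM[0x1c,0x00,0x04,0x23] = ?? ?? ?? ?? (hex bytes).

MEM[0x1c,0x00,0x04,0x23] = 8e 7b 66 14

#0 dst[0x11+3] := {0x14,0x06,0xe0}
#1 dst[0x1b+3] := {0x46,0x8e,0x66}
#2 dst[0x16+6] := {0x66,0xbc,0x73,0x7b,0x82,0x95}
#3 dst[0x00+6] := {0x7b,0x82,0x95,0x8e,0x66,0xe6}
query mem[0x1c]=0x8e, mem[0x00]=0x7b, mem[0x04]=0x66, mem[0x23]=0x14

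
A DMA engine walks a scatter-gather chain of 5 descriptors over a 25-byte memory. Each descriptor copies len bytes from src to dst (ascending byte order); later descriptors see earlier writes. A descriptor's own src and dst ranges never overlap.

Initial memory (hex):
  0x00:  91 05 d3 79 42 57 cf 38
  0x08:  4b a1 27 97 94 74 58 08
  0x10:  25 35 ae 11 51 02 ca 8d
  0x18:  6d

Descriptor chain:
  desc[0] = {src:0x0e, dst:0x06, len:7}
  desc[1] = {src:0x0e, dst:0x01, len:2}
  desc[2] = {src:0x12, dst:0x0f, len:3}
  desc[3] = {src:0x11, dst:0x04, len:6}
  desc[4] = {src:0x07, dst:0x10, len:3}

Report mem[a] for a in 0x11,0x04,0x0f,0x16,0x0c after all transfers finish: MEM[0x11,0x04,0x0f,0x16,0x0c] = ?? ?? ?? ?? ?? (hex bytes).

[0] 0x0e->0x06 len=7 : 58 08 25 35 ae 11 51
[1] 0x0e->0x01 len=2 : 58 08
[2] 0x12->0x0f len=3 : ae 11 51
[3] 0x11->0x04 len=6 : 51 ae 11 51 02 ca
[4] 0x07->0x10 len=3 : 51 02 ca
query mem[0x11]=0x02, mem[0x04]=0x51, mem[0x0f]=0xae, mem[0x16]=0xca, mem[0x0c]=0x51

MEM[0x11,0x04,0x0f,0x16,0x0c] = 02 51 ae ca 51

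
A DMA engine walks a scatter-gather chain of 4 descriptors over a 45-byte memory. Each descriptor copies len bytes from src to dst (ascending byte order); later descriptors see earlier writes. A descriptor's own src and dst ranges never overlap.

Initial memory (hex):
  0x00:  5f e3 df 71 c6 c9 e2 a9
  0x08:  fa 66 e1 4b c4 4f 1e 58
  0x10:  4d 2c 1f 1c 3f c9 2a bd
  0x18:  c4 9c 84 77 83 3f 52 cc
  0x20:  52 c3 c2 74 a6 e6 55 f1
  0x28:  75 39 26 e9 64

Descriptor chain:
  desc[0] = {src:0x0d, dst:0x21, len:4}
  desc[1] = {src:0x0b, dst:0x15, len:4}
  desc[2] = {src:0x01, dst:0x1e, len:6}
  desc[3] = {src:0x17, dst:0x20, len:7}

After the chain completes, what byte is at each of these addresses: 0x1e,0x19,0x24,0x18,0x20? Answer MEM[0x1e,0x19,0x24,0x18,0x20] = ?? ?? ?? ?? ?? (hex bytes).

[0] 0x0d->0x21 len=4 : 4f 1e 58 4d
[1] 0x0b->0x15 len=4 : 4b c4 4f 1e
[2] 0x01->0x1e len=6 : e3 df 71 c6 c9 e2
[3] 0x17->0x20 len=7 : 4f 1e 9c 84 77 83 3f
query mem[0x1e]=0xe3, mem[0x19]=0x9c, mem[0x24]=0x77, mem[0x18]=0x1e, mem[0x20]=0x4f

MEM[0x1e,0x19,0x24,0x18,0x20] = e3 9c 77 1e 4f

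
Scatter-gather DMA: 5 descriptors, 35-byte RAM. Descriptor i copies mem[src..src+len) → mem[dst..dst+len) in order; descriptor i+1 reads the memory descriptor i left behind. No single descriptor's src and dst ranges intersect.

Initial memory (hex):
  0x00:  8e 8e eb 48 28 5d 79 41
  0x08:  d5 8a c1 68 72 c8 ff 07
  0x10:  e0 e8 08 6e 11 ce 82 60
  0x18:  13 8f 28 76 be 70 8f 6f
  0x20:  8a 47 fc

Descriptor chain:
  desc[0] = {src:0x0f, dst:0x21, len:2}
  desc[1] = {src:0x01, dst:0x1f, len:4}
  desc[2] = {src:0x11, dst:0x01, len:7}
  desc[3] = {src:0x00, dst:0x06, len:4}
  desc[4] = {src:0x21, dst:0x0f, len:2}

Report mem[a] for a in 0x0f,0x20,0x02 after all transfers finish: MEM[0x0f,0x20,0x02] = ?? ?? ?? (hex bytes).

#0 dst[0x21+2] := {0x07,0xe0}
#1 dst[0x1f+4] := {0x8e,0xeb,0x48,0x28}
#2 dst[0x01+7] := {0xe8,0x08,0x6e,0x11,0xce,0x82,0x60}
#3 dst[0x06+4] := {0x8e,0xe8,0x08,0x6e}
#4 dst[0x0f+2] := {0x48,0x28}
query mem[0x0f]=0x48, mem[0x20]=0xeb, mem[0x02]=0x08

MEM[0x0f,0x20,0x02] = 48 eb 08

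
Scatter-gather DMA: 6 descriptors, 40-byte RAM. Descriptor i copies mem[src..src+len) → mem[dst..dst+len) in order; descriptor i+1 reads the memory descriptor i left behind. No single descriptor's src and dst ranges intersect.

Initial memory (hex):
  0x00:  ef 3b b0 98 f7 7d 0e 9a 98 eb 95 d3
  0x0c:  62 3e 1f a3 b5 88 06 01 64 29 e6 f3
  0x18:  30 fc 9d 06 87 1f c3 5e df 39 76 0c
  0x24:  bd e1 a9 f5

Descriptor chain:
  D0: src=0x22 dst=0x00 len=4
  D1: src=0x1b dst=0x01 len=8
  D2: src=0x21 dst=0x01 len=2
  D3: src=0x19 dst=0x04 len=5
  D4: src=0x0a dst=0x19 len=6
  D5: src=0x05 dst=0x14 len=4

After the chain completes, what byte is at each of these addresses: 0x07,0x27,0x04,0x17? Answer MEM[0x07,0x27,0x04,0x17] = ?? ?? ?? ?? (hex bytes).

MEM[0x07,0x27,0x04,0x17] = 87 f5 fc 1f

[0] 0x22->0x00 len=4 : 76 0c bd e1
[1] 0x1b->0x01 len=8 : 06 87 1f c3 5e df 39 76
[2] 0x21->0x01 len=2 : 39 76
[3] 0x19->0x04 len=5 : fc 9d 06 87 1f
[4] 0x0a->0x19 len=6 : 95 d3 62 3e 1f a3
[5] 0x05->0x14 len=4 : 9d 06 87 1f
query mem[0x07]=0x87, mem[0x27]=0xf5, mem[0x04]=0xfc, mem[0x17]=0x1f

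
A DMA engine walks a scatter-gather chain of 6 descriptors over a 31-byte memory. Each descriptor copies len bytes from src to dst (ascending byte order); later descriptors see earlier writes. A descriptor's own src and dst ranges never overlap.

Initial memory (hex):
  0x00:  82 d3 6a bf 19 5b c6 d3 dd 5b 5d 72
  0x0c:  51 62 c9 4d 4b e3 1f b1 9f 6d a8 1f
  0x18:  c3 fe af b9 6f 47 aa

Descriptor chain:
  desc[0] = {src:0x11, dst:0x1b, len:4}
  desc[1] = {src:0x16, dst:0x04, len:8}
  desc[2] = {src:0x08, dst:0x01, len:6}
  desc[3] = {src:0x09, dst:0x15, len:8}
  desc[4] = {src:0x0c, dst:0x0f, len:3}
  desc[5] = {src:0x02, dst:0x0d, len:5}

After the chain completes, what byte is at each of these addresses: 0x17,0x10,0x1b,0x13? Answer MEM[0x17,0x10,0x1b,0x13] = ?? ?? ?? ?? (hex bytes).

MEM[0x17,0x10,0x1b,0x13] = b1 51 4d b1

D0: mem[0x1b..0x1e] <- [e3 1f b1 9f]
D1: mem[0x04..0x0b] <- [a8 1f c3 fe af e3 1f b1]
D2: mem[0x01..0x06] <- [af e3 1f b1 51 62]
D3: mem[0x15..0x1c] <- [e3 1f b1 51 62 c9 4d 4b]
D4: mem[0x0f..0x11] <- [51 62 c9]
D5: mem[0x0d..0x11] <- [e3 1f b1 51 62]
query mem[0x17]=0xb1, mem[0x10]=0x51, mem[0x1b]=0x4d, mem[0x13]=0xb1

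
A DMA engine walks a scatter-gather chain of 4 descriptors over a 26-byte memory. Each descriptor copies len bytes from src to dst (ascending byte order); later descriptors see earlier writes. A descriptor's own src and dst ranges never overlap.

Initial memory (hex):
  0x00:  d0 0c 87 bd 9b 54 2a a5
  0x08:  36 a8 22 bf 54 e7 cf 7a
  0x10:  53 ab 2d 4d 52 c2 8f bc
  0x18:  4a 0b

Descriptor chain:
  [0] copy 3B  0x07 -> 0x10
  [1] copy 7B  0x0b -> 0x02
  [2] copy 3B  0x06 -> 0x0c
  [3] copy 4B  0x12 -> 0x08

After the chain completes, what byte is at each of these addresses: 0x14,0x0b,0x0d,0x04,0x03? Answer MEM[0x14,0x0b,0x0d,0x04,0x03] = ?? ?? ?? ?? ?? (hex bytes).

MEM[0x14,0x0b,0x0d,0x04,0x03] = 52 c2 a5 e7 54

#0 dst[0x10+3] := {0xa5,0x36,0xa8}
#1 dst[0x02+7] := {0xbf,0x54,0xe7,0xcf,0x7a,0xa5,0x36}
#2 dst[0x0c+3] := {0x7a,0xa5,0x36}
#3 dst[0x08+4] := {0xa8,0x4d,0x52,0xc2}
query mem[0x14]=0x52, mem[0x0b]=0xc2, mem[0x0d]=0xa5, mem[0x04]=0xe7, mem[0x03]=0x54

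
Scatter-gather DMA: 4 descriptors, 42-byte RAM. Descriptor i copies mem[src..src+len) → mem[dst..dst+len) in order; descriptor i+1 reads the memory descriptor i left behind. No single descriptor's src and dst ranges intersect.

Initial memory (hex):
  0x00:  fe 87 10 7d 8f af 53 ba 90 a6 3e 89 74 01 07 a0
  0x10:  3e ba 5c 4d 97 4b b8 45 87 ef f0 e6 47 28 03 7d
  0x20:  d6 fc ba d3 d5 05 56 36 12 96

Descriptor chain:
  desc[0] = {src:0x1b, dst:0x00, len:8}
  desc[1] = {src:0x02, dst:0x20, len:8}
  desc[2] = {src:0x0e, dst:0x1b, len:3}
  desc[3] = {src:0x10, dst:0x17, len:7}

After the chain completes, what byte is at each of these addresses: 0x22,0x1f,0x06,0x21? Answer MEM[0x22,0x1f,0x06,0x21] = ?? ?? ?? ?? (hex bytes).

[0] 0x1b->0x00 len=8 : e6 47 28 03 7d d6 fc ba
[1] 0x02->0x20 len=8 : 28 03 7d d6 fc ba 90 a6
[2] 0x0e->0x1b len=3 : 07 a0 3e
[3] 0x10->0x17 len=7 : 3e ba 5c 4d 97 4b b8
query mem[0x22]=0x7d, mem[0x1f]=0x7d, mem[0x06]=0xfc, mem[0x21]=0x03

MEM[0x22,0x1f,0x06,0x21] = 7d 7d fc 03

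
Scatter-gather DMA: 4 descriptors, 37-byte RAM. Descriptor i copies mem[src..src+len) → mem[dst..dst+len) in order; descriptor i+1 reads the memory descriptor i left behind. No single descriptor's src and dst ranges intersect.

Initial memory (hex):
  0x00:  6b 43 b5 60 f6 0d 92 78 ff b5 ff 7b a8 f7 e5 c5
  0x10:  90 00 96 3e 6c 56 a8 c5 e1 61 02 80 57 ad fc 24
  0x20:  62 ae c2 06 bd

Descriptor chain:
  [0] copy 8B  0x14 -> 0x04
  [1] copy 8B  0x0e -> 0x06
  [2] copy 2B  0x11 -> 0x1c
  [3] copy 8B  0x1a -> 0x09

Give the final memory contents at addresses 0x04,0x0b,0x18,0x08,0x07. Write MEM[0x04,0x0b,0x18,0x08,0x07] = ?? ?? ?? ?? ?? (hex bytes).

MEM[0x04,0x0b,0x18,0x08,0x07] = 6c 00 e1 90 c5

#0 dst[0x04+8] := {0x6c,0x56,0xa8,0xc5,0xe1,0x61,0x02,0x80}
#1 dst[0x06+8] := {0xe5,0xc5,0x90,0x00,0x96,0x3e,0x6c,0x56}
#2 dst[0x1c+2] := {0x00,0x96}
#3 dst[0x09+8] := {0x02,0x80,0x00,0x96,0xfc,0x24,0x62,0xae}
query mem[0x04]=0x6c, mem[0x0b]=0x00, mem[0x18]=0xe1, mem[0x08]=0x90, mem[0x07]=0xc5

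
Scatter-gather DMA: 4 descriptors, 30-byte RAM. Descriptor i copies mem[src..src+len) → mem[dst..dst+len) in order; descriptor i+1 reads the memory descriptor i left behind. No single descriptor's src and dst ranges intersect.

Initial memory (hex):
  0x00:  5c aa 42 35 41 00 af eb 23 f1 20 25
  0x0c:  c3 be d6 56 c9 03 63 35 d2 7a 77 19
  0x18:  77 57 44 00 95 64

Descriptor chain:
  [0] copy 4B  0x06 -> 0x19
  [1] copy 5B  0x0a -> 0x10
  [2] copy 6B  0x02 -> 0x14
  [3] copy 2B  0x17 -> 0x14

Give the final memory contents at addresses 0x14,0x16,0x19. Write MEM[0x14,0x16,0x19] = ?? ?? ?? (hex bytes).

  after D0: wrote 4B at 0x19 = afeb23f1
  after D1: wrote 5B at 0x10 = 2025c3bed6
  after D2: wrote 6B at 0x14 = 42354100afeb
  after D3: wrote 2B at 0x14 = 00af
query mem[0x14]=0x00, mem[0x16]=0x41, mem[0x19]=0xeb

MEM[0x14,0x16,0x19] = 00 41 eb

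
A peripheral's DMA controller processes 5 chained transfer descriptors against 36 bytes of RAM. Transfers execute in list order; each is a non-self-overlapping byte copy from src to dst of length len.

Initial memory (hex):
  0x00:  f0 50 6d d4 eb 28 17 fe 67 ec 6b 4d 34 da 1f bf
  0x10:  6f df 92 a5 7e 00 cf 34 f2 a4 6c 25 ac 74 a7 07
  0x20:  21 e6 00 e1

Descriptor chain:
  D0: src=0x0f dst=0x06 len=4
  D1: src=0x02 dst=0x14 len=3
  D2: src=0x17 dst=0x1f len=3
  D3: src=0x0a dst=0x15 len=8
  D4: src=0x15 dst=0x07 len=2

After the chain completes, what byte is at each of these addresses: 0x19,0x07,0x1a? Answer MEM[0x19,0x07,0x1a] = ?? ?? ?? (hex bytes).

[0] 0x0f->0x06 len=4 : bf 6f df 92
[1] 0x02->0x14 len=3 : 6d d4 eb
[2] 0x17->0x1f len=3 : 34 f2 a4
[3] 0x0a->0x15 len=8 : 6b 4d 34 da 1f bf 6f df
[4] 0x15->0x07 len=2 : 6b 4d
query mem[0x19]=0x1f, mem[0x07]=0x6b, mem[0x1a]=0xbf

MEM[0x19,0x07,0x1a] = 1f 6b bf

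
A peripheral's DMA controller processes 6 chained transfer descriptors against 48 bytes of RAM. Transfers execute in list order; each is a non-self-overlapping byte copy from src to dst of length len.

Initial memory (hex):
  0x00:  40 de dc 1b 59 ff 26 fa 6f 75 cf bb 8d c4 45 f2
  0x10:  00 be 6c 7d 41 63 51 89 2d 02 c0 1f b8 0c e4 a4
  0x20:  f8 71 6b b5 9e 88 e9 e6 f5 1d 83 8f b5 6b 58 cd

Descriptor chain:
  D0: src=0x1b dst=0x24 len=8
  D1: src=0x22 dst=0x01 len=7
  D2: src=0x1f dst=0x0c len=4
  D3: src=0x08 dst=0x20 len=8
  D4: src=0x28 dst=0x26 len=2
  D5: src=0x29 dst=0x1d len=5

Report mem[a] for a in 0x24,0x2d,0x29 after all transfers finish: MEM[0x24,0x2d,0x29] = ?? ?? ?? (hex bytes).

MEM[0x24,0x2d,0x29] = a4 6b f8

#0 dst[0x24+8] := {0x1f,0xb8,0x0c,0xe4,0xa4,0xf8,0x71,0x6b}
#1 dst[0x01+7] := {0x6b,0xb5,0x1f,0xb8,0x0c,0xe4,0xa4}
#2 dst[0x0c+4] := {0xa4,0xf8,0x71,0x6b}
#3 dst[0x20+8] := {0x6f,0x75,0xcf,0xbb,0xa4,0xf8,0x71,0x6b}
#4 dst[0x26+2] := {0xa4,0xf8}
#5 dst[0x1d+5] := {0xf8,0x71,0x6b,0xb5,0x6b}
query mem[0x24]=0xa4, mem[0x2d]=0x6b, mem[0x29]=0xf8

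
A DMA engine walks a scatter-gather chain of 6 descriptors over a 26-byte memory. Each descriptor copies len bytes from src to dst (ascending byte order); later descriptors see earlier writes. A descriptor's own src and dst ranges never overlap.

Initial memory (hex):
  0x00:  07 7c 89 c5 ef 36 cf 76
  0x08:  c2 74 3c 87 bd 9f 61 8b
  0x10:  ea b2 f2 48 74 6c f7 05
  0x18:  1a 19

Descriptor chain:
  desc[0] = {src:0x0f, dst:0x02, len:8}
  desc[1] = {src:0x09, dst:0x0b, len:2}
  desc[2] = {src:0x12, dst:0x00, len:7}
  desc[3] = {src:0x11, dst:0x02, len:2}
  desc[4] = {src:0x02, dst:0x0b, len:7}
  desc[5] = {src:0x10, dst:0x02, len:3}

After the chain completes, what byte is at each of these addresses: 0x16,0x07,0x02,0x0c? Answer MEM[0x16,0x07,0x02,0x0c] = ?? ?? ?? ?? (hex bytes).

MEM[0x16,0x07,0x02,0x0c] = f7 74 74 f2

[0] 0x0f->0x02 len=8 : 8b ea b2 f2 48 74 6c f7
[1] 0x09->0x0b len=2 : f7 3c
[2] 0x12->0x00 len=7 : f2 48 74 6c f7 05 1a
[3] 0x11->0x02 len=2 : b2 f2
[4] 0x02->0x0b len=7 : b2 f2 f7 05 1a 74 6c
[5] 0x10->0x02 len=3 : 74 6c f2
query mem[0x16]=0xf7, mem[0x07]=0x74, mem[0x02]=0x74, mem[0x0c]=0xf2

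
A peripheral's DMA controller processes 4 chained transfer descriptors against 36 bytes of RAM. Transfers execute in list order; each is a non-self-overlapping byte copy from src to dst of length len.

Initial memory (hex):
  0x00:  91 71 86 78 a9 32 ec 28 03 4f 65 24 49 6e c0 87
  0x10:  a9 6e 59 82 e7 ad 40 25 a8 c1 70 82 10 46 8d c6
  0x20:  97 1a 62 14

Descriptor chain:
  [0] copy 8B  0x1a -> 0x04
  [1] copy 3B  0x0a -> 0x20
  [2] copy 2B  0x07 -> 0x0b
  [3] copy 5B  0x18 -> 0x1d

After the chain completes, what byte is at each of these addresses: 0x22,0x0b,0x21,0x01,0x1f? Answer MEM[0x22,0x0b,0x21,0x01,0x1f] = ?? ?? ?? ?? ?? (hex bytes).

MEM[0x22,0x0b,0x21,0x01,0x1f] = 49 46 10 71 70

D0: mem[0x04..0x0b] <- [70 82 10 46 8d c6 97 1a]
D1: mem[0x20..0x22] <- [97 1a 49]
D2: mem[0x0b..0x0c] <- [46 8d]
D3: mem[0x1d..0x21] <- [a8 c1 70 82 10]
query mem[0x22]=0x49, mem[0x0b]=0x46, mem[0x21]=0x10, mem[0x01]=0x71, mem[0x1f]=0x70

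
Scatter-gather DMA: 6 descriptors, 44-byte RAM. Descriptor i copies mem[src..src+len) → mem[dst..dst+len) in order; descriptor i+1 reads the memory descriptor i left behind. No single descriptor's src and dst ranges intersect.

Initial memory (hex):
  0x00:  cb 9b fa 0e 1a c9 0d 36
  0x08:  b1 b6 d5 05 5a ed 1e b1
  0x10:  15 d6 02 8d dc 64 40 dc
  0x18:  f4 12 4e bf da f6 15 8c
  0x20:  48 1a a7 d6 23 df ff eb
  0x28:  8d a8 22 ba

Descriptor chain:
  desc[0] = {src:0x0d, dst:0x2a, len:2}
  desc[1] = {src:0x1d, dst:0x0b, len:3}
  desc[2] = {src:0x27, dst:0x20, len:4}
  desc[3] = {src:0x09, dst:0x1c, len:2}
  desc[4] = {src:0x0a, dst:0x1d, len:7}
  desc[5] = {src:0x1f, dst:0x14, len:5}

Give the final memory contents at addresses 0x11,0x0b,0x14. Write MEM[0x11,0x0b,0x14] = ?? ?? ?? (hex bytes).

#0 dst[0x2a+2] := {0xed,0x1e}
#1 dst[0x0b+3] := {0xf6,0x15,0x8c}
#2 dst[0x20+4] := {0xeb,0x8d,0xa8,0xed}
#3 dst[0x1c+2] := {0xb6,0xd5}
#4 dst[0x1d+7] := {0xd5,0xf6,0x15,0x8c,0x1e,0xb1,0x15}
#5 dst[0x14+5] := {0x15,0x8c,0x1e,0xb1,0x15}
query mem[0x11]=0xd6, mem[0x0b]=0xf6, mem[0x14]=0x15

MEM[0x11,0x0b,0x14] = d6 f6 15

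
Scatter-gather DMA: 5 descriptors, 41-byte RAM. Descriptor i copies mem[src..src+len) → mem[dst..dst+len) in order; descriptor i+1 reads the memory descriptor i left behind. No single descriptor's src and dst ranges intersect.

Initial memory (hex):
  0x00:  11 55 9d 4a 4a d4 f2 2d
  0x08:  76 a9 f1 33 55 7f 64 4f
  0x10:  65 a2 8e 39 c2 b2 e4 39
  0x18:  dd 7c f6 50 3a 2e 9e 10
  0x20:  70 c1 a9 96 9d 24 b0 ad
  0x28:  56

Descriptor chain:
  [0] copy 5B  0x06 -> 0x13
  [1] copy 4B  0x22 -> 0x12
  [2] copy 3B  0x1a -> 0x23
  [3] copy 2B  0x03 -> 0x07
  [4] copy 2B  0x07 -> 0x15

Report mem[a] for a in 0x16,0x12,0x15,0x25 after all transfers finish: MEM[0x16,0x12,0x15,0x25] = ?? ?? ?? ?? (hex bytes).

  after D0: wrote 5B at 0x13 = f22d76a9f1
  after D1: wrote 4B at 0x12 = a9969d24
  after D2: wrote 3B at 0x23 = f6503a
  after D3: wrote 2B at 0x07 = 4a4a
  after D4: wrote 2B at 0x15 = 4a4a
query mem[0x16]=0x4a, mem[0x12]=0xa9, mem[0x15]=0x4a, mem[0x25]=0x3a

MEM[0x16,0x12,0x15,0x25] = 4a a9 4a 3a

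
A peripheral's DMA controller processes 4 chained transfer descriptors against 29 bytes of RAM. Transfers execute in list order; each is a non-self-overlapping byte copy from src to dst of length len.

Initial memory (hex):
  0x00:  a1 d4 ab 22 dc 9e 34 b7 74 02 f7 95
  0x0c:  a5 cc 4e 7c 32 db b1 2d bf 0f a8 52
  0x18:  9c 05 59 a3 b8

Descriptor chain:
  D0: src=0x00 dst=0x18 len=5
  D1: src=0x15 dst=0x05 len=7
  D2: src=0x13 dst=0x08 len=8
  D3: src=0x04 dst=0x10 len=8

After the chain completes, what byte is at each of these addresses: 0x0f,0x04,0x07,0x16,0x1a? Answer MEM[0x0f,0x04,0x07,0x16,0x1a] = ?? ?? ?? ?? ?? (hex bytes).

#0 dst[0x18+5] := {0xa1,0xd4,0xab,0x22,0xdc}
#1 dst[0x05+7] := {0x0f,0xa8,0x52,0xa1,0xd4,0xab,0x22}
#2 dst[0x08+8] := {0x2d,0xbf,0x0f,0xa8,0x52,0xa1,0xd4,0xab}
#3 dst[0x10+8] := {0xdc,0x0f,0xa8,0x52,0x2d,0xbf,0x0f,0xa8}
query mem[0x0f]=0xab, mem[0x04]=0xdc, mem[0x07]=0x52, mem[0x16]=0x0f, mem[0x1a]=0xab

MEM[0x0f,0x04,0x07,0x16,0x1a] = ab dc 52 0f ab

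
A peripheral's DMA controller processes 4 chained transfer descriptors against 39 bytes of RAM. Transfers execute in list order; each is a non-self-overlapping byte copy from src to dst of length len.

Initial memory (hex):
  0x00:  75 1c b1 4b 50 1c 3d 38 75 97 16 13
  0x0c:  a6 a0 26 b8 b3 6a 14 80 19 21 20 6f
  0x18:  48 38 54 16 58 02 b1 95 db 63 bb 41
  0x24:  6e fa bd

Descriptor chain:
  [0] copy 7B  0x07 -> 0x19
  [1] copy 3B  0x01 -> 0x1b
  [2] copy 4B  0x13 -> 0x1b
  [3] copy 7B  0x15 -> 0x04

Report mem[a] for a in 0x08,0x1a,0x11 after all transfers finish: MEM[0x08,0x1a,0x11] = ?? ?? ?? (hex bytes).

  after D0: wrote 7B at 0x19 = 3875971613a6a0
  after D1: wrote 3B at 0x1b = 1cb14b
  after D2: wrote 4B at 0x1b = 80192120
  after D3: wrote 7B at 0x04 = 21206f48387580
query mem[0x08]=0x38, mem[0x1a]=0x75, mem[0x11]=0x6a

MEM[0x08,0x1a,0x11] = 38 75 6a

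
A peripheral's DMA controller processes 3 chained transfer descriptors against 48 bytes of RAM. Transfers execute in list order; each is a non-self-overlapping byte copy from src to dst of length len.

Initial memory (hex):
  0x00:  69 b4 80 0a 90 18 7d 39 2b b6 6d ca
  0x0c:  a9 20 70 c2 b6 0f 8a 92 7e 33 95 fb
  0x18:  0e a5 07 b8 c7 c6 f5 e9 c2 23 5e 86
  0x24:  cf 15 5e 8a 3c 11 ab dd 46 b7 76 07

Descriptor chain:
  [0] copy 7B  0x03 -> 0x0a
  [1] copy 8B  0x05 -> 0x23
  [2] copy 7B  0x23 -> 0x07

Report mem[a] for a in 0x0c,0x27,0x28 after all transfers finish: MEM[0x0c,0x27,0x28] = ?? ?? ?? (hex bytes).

MEM[0x0c,0x27,0x28] = 0a b6 0a

  after D0: wrote 7B at 0x0a = 0a90187d392bb6
  after D1: wrote 8B at 0x23 = 187d392bb60a9018
  after D2: wrote 7B at 0x07 = 187d392bb60a90
query mem[0x0c]=0x0a, mem[0x27]=0xb6, mem[0x28]=0x0a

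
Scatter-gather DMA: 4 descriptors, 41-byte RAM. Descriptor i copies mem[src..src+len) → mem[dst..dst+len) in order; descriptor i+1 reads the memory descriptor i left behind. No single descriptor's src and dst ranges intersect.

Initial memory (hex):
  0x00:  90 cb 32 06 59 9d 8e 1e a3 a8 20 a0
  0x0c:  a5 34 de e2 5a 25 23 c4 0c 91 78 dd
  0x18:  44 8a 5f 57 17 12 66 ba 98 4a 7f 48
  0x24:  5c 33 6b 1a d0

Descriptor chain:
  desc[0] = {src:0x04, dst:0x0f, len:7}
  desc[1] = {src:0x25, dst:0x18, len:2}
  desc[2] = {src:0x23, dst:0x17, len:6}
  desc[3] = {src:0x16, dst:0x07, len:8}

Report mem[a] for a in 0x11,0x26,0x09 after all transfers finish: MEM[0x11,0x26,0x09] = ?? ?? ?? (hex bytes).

MEM[0x11,0x26,0x09] = 8e 6b 5c

#0 dst[0x0f+7] := {0x59,0x9d,0x8e,0x1e,0xa3,0xa8,0x20}
#1 dst[0x18+2] := {0x33,0x6b}
#2 dst[0x17+6] := {0x48,0x5c,0x33,0x6b,0x1a,0xd0}
#3 dst[0x07+8] := {0x78,0x48,0x5c,0x33,0x6b,0x1a,0xd0,0x12}
query mem[0x11]=0x8e, mem[0x26]=0x6b, mem[0x09]=0x5c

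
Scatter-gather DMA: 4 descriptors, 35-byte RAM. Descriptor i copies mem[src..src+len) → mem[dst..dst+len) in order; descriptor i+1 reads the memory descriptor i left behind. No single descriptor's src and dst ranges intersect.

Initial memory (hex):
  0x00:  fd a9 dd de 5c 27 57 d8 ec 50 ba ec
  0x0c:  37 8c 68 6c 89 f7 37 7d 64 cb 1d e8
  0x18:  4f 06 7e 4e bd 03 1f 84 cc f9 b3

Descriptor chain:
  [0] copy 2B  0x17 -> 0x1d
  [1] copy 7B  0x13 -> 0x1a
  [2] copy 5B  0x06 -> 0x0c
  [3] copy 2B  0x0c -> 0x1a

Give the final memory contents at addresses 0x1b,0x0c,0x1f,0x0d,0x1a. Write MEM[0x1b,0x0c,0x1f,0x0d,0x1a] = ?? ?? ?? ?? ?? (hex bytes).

MEM[0x1b,0x0c,0x1f,0x0d,0x1a] = d8 57 4f d8 57

  after D0: wrote 2B at 0x1d = e84f
  after D1: wrote 7B at 0x1a = 7d64cb1de84f06
  after D2: wrote 5B at 0x0c = 57d8ec50ba
  after D3: wrote 2B at 0x1a = 57d8
query mem[0x1b]=0xd8, mem[0x0c]=0x57, mem[0x1f]=0x4f, mem[0x0d]=0xd8, mem[0x1a]=0x57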